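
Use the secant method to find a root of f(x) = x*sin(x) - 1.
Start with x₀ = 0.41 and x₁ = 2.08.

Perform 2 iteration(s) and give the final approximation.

f(x) = x*sin(x) - 1
x₀ = 0.41, x₁ = 2.08

Secant formula: x_{n+1} = x_n - f(x_n)(x_n - x_{n-1})/(f(x_n) - f(x_{n-1}))

Iteration 1:
  f(0.410000) = -0.836570
  f(2.080000) = 0.816117
  x_2 = 2.080000 - 0.816117×(2.080000 - 0.410000)/(0.816117 - (-0.836570))
       = 1.255334
Iteration 2:
  f(2.080000) = 0.816117
  f(1.255334) = 0.193387
  x_3 = 1.255334 - 0.193387×(1.255334 - 2.080000)/(0.193387 - 0.816117)
       = 0.999236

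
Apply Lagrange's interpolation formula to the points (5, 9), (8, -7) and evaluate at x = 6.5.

Lagrange interpolation formula:
P(x) = Σ yᵢ × Lᵢ(x)
where Lᵢ(x) = Π_{j≠i} (x - xⱼ)/(xᵢ - xⱼ)

L_0(6.5) = (6.5 - 8)/(5 - 8) = 0.500000
L_1(6.5) = (6.5 - 5)/(8 - 5) = 0.500000

P(6.5) = 9×L_0(6.5) + (-7)×L_1(6.5)
P(6.5) = 1.000000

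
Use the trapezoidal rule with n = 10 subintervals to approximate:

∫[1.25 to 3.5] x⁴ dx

f(x) = x⁴
a = 1.25, b = 3.5, n = 10
h = (b - a)/n = 0.225000

Trapezoidal rule: (h/2)[f(x₀) + 2f(x₁) + 2f(x₂) + ... + f(xₙ)]

x_0 = 1.2500, f(x_0) = 2.441406, coefficient = 1
x_1 = 1.4750, f(x_1) = 4.733344, coefficient = 2
x_2 = 1.7000, f(x_2) = 8.352100, coefficient = 2
x_3 = 1.9250, f(x_3) = 13.731657, coefficient = 2
x_4 = 2.1500, f(x_4) = 21.367506, coefficient = 2
x_5 = 2.3750, f(x_5) = 31.816650, coefficient = 2
x_6 = 2.6000, f(x_6) = 45.697600, coefficient = 2
x_7 = 2.8250, f(x_7) = 63.690375, coefficient = 2
x_8 = 3.0500, f(x_8) = 86.536506, coefficient = 2
x_9 = 3.2750, f(x_9) = 115.039032, coefficient = 2
x_10 = 3.5000, f(x_10) = 150.062500, coefficient = 1

I ≈ (0.225000/2) × 934.433448 = 105.123763
Exact value: 104.433398
Error: 0.690364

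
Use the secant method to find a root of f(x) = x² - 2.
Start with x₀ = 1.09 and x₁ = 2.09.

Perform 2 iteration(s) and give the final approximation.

f(x) = x² - 2
x₀ = 1.09, x₁ = 2.09

Secant formula: x_{n+1} = x_n - f(x_n)(x_n - x_{n-1})/(f(x_n) - f(x_{n-1}))

Iteration 1:
  f(1.090000) = -0.811900
  f(2.090000) = 2.368100
  x_2 = 2.090000 - 2.368100×(2.090000 - 1.090000)/(2.368100 - (-0.811900))
       = 1.345314
Iteration 2:
  f(2.090000) = 2.368100
  f(1.345314) = -0.190129
  x_3 = 1.345314 - (-0.190129)×(1.345314 - 2.090000)/(-0.190129 - 2.368100)
       = 1.400660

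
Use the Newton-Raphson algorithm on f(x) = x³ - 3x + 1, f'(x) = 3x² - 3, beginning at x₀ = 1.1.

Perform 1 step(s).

f(x) = x³ - 3x + 1
f'(x) = 3x² - 3
x₀ = 1.1

Newton-Raphson formula: x_{n+1} = x_n - f(x_n)/f'(x_n)

Iteration 1:
  f(1.100000) = -0.969000
  f'(1.100000) = 0.630000
  x_1 = 1.100000 - (-0.969000)/0.630000 = 2.638095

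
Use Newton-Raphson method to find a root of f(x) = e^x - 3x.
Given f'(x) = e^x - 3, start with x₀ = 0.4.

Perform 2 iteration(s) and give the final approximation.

f(x) = e^x - 3x
f'(x) = e^x - 3
x₀ = 0.4

Newton-Raphson formula: x_{n+1} = x_n - f(x_n)/f'(x_n)

Iteration 1:
  f(0.400000) = 0.291825
  f'(0.400000) = -1.508175
  x_1 = 0.400000 - 0.291825/(-1.508175) = 0.593495
Iteration 2:
  f(0.593495) = 0.029819
  f'(0.593495) = -1.189695
  x_2 = 0.593495 - 0.029819/(-1.189695) = 0.618560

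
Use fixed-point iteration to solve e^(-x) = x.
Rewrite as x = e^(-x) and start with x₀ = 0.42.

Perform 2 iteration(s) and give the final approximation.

Equation: e^(-x) = x
Fixed-point form: x = e^(-x)
x₀ = 0.42

x_1 = g(0.420000) = 0.657047
x_2 = g(0.657047) = 0.518380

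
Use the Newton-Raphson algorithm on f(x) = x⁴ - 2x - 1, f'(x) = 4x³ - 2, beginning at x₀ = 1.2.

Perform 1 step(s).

f(x) = x⁴ - 2x - 1
f'(x) = 4x³ - 2
x₀ = 1.2

Newton-Raphson formula: x_{n+1} = x_n - f(x_n)/f'(x_n)

Iteration 1:
  f(1.200000) = -1.326400
  f'(1.200000) = 4.912000
  x_1 = 1.200000 - (-1.326400)/4.912000 = 1.470033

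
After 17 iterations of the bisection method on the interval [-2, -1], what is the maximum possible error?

Bisection error bound: |error| ≤ (b-a)/2^n
|error| ≤ (-1 - (-2))/2^17 = 1/2^17
|error| ≤ 0.0000076294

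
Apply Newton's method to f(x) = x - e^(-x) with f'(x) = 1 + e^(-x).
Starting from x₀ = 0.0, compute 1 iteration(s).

f(x) = x - e^(-x)
f'(x) = 1 + e^(-x)
x₀ = 0.0

Newton-Raphson formula: x_{n+1} = x_n - f(x_n)/f'(x_n)

Iteration 1:
  f(0.000000) = -1.000000
  f'(0.000000) = 2.000000
  x_1 = 0.000000 - (-1.000000)/2.000000 = 0.500000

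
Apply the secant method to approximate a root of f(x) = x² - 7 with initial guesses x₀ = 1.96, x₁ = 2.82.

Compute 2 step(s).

f(x) = x² - 7
x₀ = 1.96, x₁ = 2.82

Secant formula: x_{n+1} = x_n - f(x_n)(x_n - x_{n-1})/(f(x_n) - f(x_{n-1}))

Iteration 1:
  f(1.960000) = -3.158400
  f(2.820000) = 0.952400
  x_2 = 2.820000 - 0.952400×(2.820000 - 1.960000)/(0.952400 - (-3.158400))
       = 2.620753
Iteration 2:
  f(2.820000) = 0.952400
  f(2.620753) = -0.131653
  x_3 = 2.620753 - (-0.131653)×(2.620753 - 2.820000)/(-0.131653 - 0.952400)
       = 2.644951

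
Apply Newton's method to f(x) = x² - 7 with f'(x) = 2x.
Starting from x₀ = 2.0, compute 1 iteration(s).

f(x) = x² - 7
f'(x) = 2x
x₀ = 2.0

Newton-Raphson formula: x_{n+1} = x_n - f(x_n)/f'(x_n)

Iteration 1:
  f(2.000000) = -3.000000
  f'(2.000000) = 4.000000
  x_1 = 2.000000 - (-3.000000)/4.000000 = 2.750000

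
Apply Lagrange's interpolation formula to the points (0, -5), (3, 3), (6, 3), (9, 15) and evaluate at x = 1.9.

Lagrange interpolation formula:
P(x) = Σ yᵢ × Lᵢ(x)
where Lᵢ(x) = Π_{j≠i} (x - xⱼ)/(xᵢ - xⱼ)

L_0(1.9) = (1.9 - 3)/(0 - 3) × (1.9 - 6)/(0 - 6) × (1.9 - 9)/(0 - 9) = 0.197660
L_1(1.9) = (1.9 - 0)/(3 - 0) × (1.9 - 6)/(3 - 6) × (1.9 - 9)/(3 - 9) = 1.024241
L_2(1.9) = (1.9 - 0)/(6 - 0) × (1.9 - 3)/(6 - 3) × (1.9 - 9)/(6 - 9) = -0.274796
L_3(1.9) = (1.9 - 0)/(9 - 0) × (1.9 - 3)/(9 - 3) × (1.9 - 6)/(9 - 6) = 0.052895

P(1.9) = (-5)×L_0(1.9) + 3×L_1(1.9) + 3×L_2(1.9) + 15×L_3(1.9)
P(1.9) = 2.053457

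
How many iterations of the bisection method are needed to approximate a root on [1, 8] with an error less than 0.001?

We need (b-a)/2^n ≤ 0.001
(8 - 1)/2^n ≤ 0.001
7/2^n ≤ 0.001
2^n ≥ 7000
n ≥ log₂(7000) = 12.77
n ≥ 13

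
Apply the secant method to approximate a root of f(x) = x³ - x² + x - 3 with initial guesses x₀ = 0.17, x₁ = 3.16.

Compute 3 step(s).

f(x) = x³ - x² + x - 3
x₀ = 0.17, x₁ = 3.16

Secant formula: x_{n+1} = x_n - f(x_n)(x_n - x_{n-1})/(f(x_n) - f(x_{n-1}))

Iteration 1:
  f(0.170000) = -2.853987
  f(3.160000) = 21.728896
  x_2 = 3.160000 - 21.728896×(3.160000 - 0.170000)/(21.728896 - (-2.853987))
       = 0.517129
Iteration 2:
  f(3.160000) = 21.728896
  f(0.517129) = -2.612002
  x_3 = 0.517129 - (-2.612002)×(0.517129 - 3.160000)/(-2.612002 - 21.728896)
       = 0.800733
Iteration 3:
  f(0.517129) = -2.612002
  f(0.800733) = -2.327032
  x_4 = 0.800733 - (-2.327032)×(0.800733 - 0.517129)/(-2.327032 - (-2.612002))
       = 3.116612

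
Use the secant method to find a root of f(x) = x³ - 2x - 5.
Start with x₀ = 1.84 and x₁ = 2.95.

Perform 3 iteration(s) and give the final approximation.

f(x) = x³ - 2x - 5
x₀ = 1.84, x₁ = 2.95

Secant formula: x_{n+1} = x_n - f(x_n)(x_n - x_{n-1})/(f(x_n) - f(x_{n-1}))

Iteration 1:
  f(1.840000) = -2.450496
  f(2.950000) = 14.772375
  x_2 = 2.950000 - 14.772375×(2.950000 - 1.840000)/(14.772375 - (-2.450496))
       = 1.997932
Iteration 2:
  f(2.950000) = 14.772375
  f(1.997932) = -1.020650
  x_3 = 1.997932 - (-1.020650)×(1.997932 - 2.950000)/(-1.020650 - 14.772375)
       = 2.059461
Iteration 3:
  f(1.997932) = -1.020650
  f(2.059461) = -0.383962
  x_4 = 2.059461 - (-0.383962)×(2.059461 - 1.997932)/(-0.383962 - (-1.020650))
       = 2.096567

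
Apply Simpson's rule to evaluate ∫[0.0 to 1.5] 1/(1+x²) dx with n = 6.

f(x) = 1/(1+x²)
a = 0.0, b = 1.5, n = 6
h = (b - a)/n = 0.250000

Simpson's rule: (h/3)[f(x₀) + 4f(x₁) + 2f(x₂) + ... + f(xₙ)]

x_0 = 0.0000, f(x_0) = 1.000000, coefficient = 1
x_1 = 0.2500, f(x_1) = 0.941176, coefficient = 4
x_2 = 0.5000, f(x_2) = 0.800000, coefficient = 2
x_3 = 0.7500, f(x_3) = 0.640000, coefficient = 4
x_4 = 1.0000, f(x_4) = 0.500000, coefficient = 2
x_5 = 1.2500, f(x_5) = 0.390244, coefficient = 4
x_6 = 1.5000, f(x_6) = 0.307692, coefficient = 1

I ≈ (0.250000/3) × 11.793374 = 0.982781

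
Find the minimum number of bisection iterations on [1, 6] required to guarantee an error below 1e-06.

We need (b-a)/2^n ≤ 1e-06
(6 - 1)/2^n ≤ 1e-06
5/2^n ≤ 1e-06
2^n ≥ 5000000
n ≥ log₂(5000000) = 22.25
n ≥ 23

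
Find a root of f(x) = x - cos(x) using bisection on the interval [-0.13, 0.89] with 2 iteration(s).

f(x) = x - cos(x)
Initial interval: [-0.13, 0.89]

Iteration 1:
  c_1 = (-0.130000 + 0.890000)/2 = 0.380000
  f(c_1) = f(0.380000) = -0.548665
  f(a) × f(c) ≥ 0, new interval: [0.380000, 0.890000]
Iteration 2:
  c_2 = (0.380000 + 0.890000)/2 = 0.635000
  f(c_2) = f(0.635000) = -0.170072
  f(a) × f(c) ≥ 0, new interval: [0.635000, 0.890000]

After 2 iteration(s), the approximation is c_2 = 0.635000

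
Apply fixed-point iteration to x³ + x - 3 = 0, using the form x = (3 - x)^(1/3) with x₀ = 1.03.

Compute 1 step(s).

Equation: x³ + x - 3 = 0
Fixed-point form: x = (3 - x)^(1/3)
x₀ = 1.03

x_1 = g(1.030000) = 1.253590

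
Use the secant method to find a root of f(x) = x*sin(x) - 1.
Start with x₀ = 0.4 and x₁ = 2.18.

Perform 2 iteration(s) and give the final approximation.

f(x) = x*sin(x) - 1
x₀ = 0.4, x₁ = 2.18

Secant formula: x_{n+1} = x_n - f(x_n)(x_n - x_{n-1})/(f(x_n) - f(x_{n-1}))

Iteration 1:
  f(0.400000) = -0.844233
  f(2.180000) = 0.787827
  x_2 = 2.180000 - 0.787827×(2.180000 - 0.400000)/(0.787827 - (-0.844233))
       = 1.320760
Iteration 2:
  f(2.180000) = 0.787827
  f(1.320760) = 0.279688
  x_3 = 1.320760 - 0.279688×(1.320760 - 2.180000)/(0.279688 - 0.787827)
       = 0.847818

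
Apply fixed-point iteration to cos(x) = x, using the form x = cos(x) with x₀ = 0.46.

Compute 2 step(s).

Equation: cos(x) = x
Fixed-point form: x = cos(x)
x₀ = 0.46

x_1 = g(0.460000) = 0.896052
x_2 = g(0.896052) = 0.624697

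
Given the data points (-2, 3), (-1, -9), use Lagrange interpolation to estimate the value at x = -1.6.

Lagrange interpolation formula:
P(x) = Σ yᵢ × Lᵢ(x)
where Lᵢ(x) = Π_{j≠i} (x - xⱼ)/(xᵢ - xⱼ)

L_0(-1.6) = (-1.6 - (-1))/(-2 - (-1)) = 0.600000
L_1(-1.6) = (-1.6 - (-2))/(-1 - (-2)) = 0.400000

P(-1.6) = 3×L_0(-1.6) + (-9)×L_1(-1.6)
P(-1.6) = -1.800000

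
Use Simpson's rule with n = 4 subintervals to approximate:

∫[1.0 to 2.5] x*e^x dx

f(x) = x*e^x
a = 1.0, b = 2.5, n = 4
h = (b - a)/n = 0.375000

Simpson's rule: (h/3)[f(x₀) + 4f(x₁) + 2f(x₂) + ... + f(xₙ)]

x_0 = 1.0000, f(x_0) = 2.718282, coefficient = 1
x_1 = 1.3750, f(x_1) = 5.438230, coefficient = 4
x_2 = 1.7500, f(x_2) = 10.070555, coefficient = 2
x_3 = 2.1250, f(x_3) = 17.792407, coefficient = 4
x_4 = 2.5000, f(x_4) = 30.456235, coefficient = 1

I ≈ (0.375000/3) × 146.238177 = 18.279772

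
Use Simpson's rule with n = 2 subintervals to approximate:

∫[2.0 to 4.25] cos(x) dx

f(x) = cos(x)
a = 2.0, b = 4.25, n = 2
h = (b - a)/n = 1.125000

Simpson's rule: (h/3)[f(x₀) + 4f(x₁) + 2f(x₂) + ... + f(xₙ)]

x_0 = 2.0000, f(x_0) = -0.416147, coefficient = 1
x_1 = 3.1250, f(x_1) = -0.999862, coefficient = 4
x_2 = 4.2500, f(x_2) = -0.446087, coefficient = 1

I ≈ (1.125000/3) × -4.861684 = -1.823131
Exact value: -1.804287
Error: 0.018845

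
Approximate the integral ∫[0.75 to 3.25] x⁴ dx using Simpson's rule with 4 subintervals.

f(x) = x⁴
a = 0.75, b = 3.25, n = 4
h = (b - a)/n = 0.625000

Simpson's rule: (h/3)[f(x₀) + 4f(x₁) + 2f(x₂) + ... + f(xₙ)]

x_0 = 0.7500, f(x_0) = 0.316406, coefficient = 1
x_1 = 1.3750, f(x_1) = 3.574463, coefficient = 4
x_2 = 2.0000, f(x_2) = 16.000000, coefficient = 2
x_3 = 2.6250, f(x_3) = 47.480713, coefficient = 4
x_4 = 3.2500, f(x_4) = 111.566406, coefficient = 1

I ≈ (0.625000/3) × 348.103516 = 72.521566
Exact value: 72.470703
Error: 0.050863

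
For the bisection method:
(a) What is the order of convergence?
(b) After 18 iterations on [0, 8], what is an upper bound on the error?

(a) Bisection has linear (order 1) convergence; the error is halved each step.

(b) Error bound = (b-a)/2^n = (8 - 0)/2^{18}
    = 8/2^{18}

(a) 1 (linear); (b) error ≤ 3.05e-05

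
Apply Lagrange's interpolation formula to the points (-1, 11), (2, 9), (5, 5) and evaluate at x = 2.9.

Lagrange interpolation formula:
P(x) = Σ yᵢ × Lᵢ(x)
where Lᵢ(x) = Π_{j≠i} (x - xⱼ)/(xᵢ - xⱼ)

L_0(2.9) = (2.9 - 2)/(-1 - 2) × (2.9 - 5)/(-1 - 5) = -0.105000
L_1(2.9) = (2.9 - (-1))/(2 - (-1)) × (2.9 - 5)/(2 - 5) = 0.910000
L_2(2.9) = (2.9 - (-1))/(5 - (-1)) × (2.9 - 2)/(5 - 2) = 0.195000

P(2.9) = 11×L_0(2.9) + 9×L_1(2.9) + 5×L_2(2.9)
P(2.9) = 8.010000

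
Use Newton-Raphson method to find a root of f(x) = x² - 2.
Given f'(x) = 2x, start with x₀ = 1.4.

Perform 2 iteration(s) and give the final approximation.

f(x) = x² - 2
f'(x) = 2x
x₀ = 1.4

Newton-Raphson formula: x_{n+1} = x_n - f(x_n)/f'(x_n)

Iteration 1:
  f(1.400000) = -0.040000
  f'(1.400000) = 2.800000
  x_1 = 1.400000 - (-0.040000)/2.800000 = 1.414286
Iteration 2:
  f(1.414286) = 0.000204
  f'(1.414286) = 2.828571
  x_2 = 1.414286 - 0.000204/2.828571 = 1.414214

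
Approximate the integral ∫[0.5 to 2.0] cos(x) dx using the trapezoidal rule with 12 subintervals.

f(x) = cos(x)
a = 0.5, b = 2.0, n = 12
h = (b - a)/n = 0.125000

Trapezoidal rule: (h/2)[f(x₀) + 2f(x₁) + 2f(x₂) + ... + f(xₙ)]

x_0 = 0.5000, f(x_0) = 0.877583, coefficient = 1
x_1 = 0.6250, f(x_1) = 0.810963, coefficient = 2
x_2 = 0.7500, f(x_2) = 0.731689, coefficient = 2
x_3 = 0.8750, f(x_3) = 0.640997, coefficient = 2
x_4 = 1.0000, f(x_4) = 0.540302, coefficient = 2
x_5 = 1.1250, f(x_5) = 0.431177, coefficient = 2
x_6 = 1.2500, f(x_6) = 0.315322, coefficient = 2
x_7 = 1.3750, f(x_7) = 0.194548, coefficient = 2
x_8 = 1.5000, f(x_8) = 0.070737, coefficient = 2
x_9 = 1.6250, f(x_9) = -0.054177, coefficient = 2
x_10 = 1.7500, f(x_10) = -0.178246, coefficient = 2
x_11 = 1.8750, f(x_11) = -0.299534, coefficient = 2
x_12 = 2.0000, f(x_12) = -0.416147, coefficient = 1

I ≈ (0.125000/2) × 6.868992 = 0.429312
Exact value: 0.429872
Error: 0.000560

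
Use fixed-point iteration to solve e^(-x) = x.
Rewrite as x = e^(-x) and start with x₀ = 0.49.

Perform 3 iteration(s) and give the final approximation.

Equation: e^(-x) = x
Fixed-point form: x = e^(-x)
x₀ = 0.49

x_1 = g(0.490000) = 0.612626
x_2 = g(0.612626) = 0.541926
x_3 = g(0.541926) = 0.581627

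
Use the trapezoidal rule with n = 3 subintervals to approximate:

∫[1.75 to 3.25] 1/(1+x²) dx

f(x) = 1/(1+x²)
a = 1.75, b = 3.25, n = 3
h = (b - a)/n = 0.500000

Trapezoidal rule: (h/2)[f(x₀) + 2f(x₁) + 2f(x₂) + ... + f(xₙ)]

x_0 = 1.7500, f(x_0) = 0.246154, coefficient = 1
x_1 = 2.2500, f(x_1) = 0.164948, coefficient = 2
x_2 = 2.7500, f(x_2) = 0.116788, coefficient = 2
x_3 = 3.2500, f(x_3) = 0.086486, coefficient = 1

I ≈ (0.500000/2) × 0.896114 = 0.224028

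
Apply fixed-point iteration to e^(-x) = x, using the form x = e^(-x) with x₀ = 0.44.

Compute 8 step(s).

Equation: e^(-x) = x
Fixed-point form: x = e^(-x)
x₀ = 0.44

x_1 = g(0.440000) = 0.644036
x_2 = g(0.644036) = 0.525168
x_3 = g(0.525168) = 0.591456
x_4 = g(0.591456) = 0.553521
x_5 = g(0.553521) = 0.574922
x_6 = g(0.574922) = 0.562749
x_7 = g(0.562749) = 0.569641
x_8 = g(0.569641) = 0.565728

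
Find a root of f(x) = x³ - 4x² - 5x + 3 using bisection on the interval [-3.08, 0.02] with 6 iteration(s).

f(x) = x³ - 4x² - 5x + 3
Initial interval: [-3.08, 0.02]

Iteration 1:
  c_1 = (-3.080000 + 0.020000)/2 = -1.530000
  f(c_1) = f(-1.530000) = -2.295177
  f(a) × f(c) ≥ 0, new interval: [-1.530000, 0.020000]
Iteration 2:
  c_2 = (-1.530000 + 0.020000)/2 = -0.755000
  f(c_2) = f(-0.755000) = 4.064531
  f(a) × f(c) < 0, new interval: [-1.530000, -0.755000]
Iteration 3:
  c_3 = (-1.530000 + (-0.755000))/2 = -1.142500
  f(c_3) = f(-1.142500) = 1.999963
  f(a) × f(c) < 0, new interval: [-1.530000, -1.142500]
Iteration 4:
  c_4 = (-1.530000 + (-1.142500))/2 = -1.336250
  f(c_4) = f(-1.336250) = 0.153034
  f(a) × f(c) < 0, new interval: [-1.530000, -1.336250]
Iteration 5:
  c_5 = (-1.530000 + (-1.336250))/2 = -1.433125
  f(c_5) = f(-1.433125) = -0.993184
  f(a) × f(c) ≥ 0, new interval: [-1.433125, -1.336250]
Iteration 6:
  c_6 = (-1.433125 + (-1.336250))/2 = -1.384688
  f(c_6) = f(-1.384688) = -0.400944
  f(a) × f(c) ≥ 0, new interval: [-1.384688, -1.336250]

After 6 iteration(s), the approximation is c_6 = -1.384688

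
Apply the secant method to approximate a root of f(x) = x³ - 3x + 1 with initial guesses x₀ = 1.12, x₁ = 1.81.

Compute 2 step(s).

f(x) = x³ - 3x + 1
x₀ = 1.12, x₁ = 1.81

Secant formula: x_{n+1} = x_n - f(x_n)(x_n - x_{n-1})/(f(x_n) - f(x_{n-1}))

Iteration 1:
  f(1.120000) = -0.955072
  f(1.810000) = 1.499741
  x_2 = 1.810000 - 1.499741×(1.810000 - 1.120000)/(1.499741 - (-0.955072))
       = 1.388452
Iteration 2:
  f(1.810000) = 1.499741
  f(1.388452) = -0.488699
  x_3 = 1.388452 - (-0.488699)×(1.388452 - 1.810000)/(-0.488699 - 1.499741)
       = 1.492056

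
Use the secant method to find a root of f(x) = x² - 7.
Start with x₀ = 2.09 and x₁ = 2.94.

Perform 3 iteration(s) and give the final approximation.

f(x) = x² - 7
x₀ = 2.09, x₁ = 2.94

Secant formula: x_{n+1} = x_n - f(x_n)(x_n - x_{n-1})/(f(x_n) - f(x_{n-1}))

Iteration 1:
  f(2.090000) = -2.631900
  f(2.940000) = 1.643600
  x_2 = 2.940000 - 1.643600×(2.940000 - 2.090000)/(1.643600 - (-2.631900))
       = 2.613241
Iteration 2:
  f(2.940000) = 1.643600
  f(2.613241) = -0.170974
  x_3 = 2.613241 - (-0.170974)×(2.613241 - 2.940000)/(-0.170974 - 1.643600)
       = 2.644029
Iteration 3:
  f(2.613241) = -0.170974
  f(2.644029) = -0.009112
  x_4 = 2.644029 - (-0.009112)×(2.644029 - 2.613241)/(-0.009112 - (-0.170974))
       = 2.645762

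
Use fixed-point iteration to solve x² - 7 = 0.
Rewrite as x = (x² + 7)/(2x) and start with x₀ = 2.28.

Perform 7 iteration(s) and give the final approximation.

Equation: x² - 7 = 0
Fixed-point form: x = (x² + 7)/(2x)
x₀ = 2.28

x_1 = g(2.280000) = 2.675088
x_2 = g(2.675088) = 2.645912
x_3 = g(2.645912) = 2.645751
x_4 = g(2.645751) = 2.645751
x_5 = g(2.645751) = 2.645751
x_6 = g(2.645751) = 2.645751
x_7 = g(2.645751) = 2.645751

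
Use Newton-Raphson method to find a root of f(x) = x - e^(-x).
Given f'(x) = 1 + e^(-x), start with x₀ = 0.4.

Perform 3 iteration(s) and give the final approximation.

f(x) = x - e^(-x)
f'(x) = 1 + e^(-x)
x₀ = 0.4

Newton-Raphson formula: x_{n+1} = x_n - f(x_n)/f'(x_n)

Iteration 1:
  f(0.400000) = -0.270320
  f'(0.400000) = 1.670320
  x_1 = 0.400000 - (-0.270320)/1.670320 = 0.561837
Iteration 2:
  f(0.561837) = -0.008323
  f'(0.561837) = 1.570161
  x_2 = 0.561837 - (-0.008323)/1.570161 = 0.567138
Iteration 3:
  f(0.567138) = -0.000008
  f'(0.567138) = 1.567146
  x_3 = 0.567138 - (-0.000008)/1.567146 = 0.567143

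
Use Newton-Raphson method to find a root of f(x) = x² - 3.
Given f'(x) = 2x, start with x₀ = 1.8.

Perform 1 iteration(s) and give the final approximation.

f(x) = x² - 3
f'(x) = 2x
x₀ = 1.8

Newton-Raphson formula: x_{n+1} = x_n - f(x_n)/f'(x_n)

Iteration 1:
  f(1.800000) = 0.240000
  f'(1.800000) = 3.600000
  x_1 = 1.800000 - 0.240000/3.600000 = 1.733333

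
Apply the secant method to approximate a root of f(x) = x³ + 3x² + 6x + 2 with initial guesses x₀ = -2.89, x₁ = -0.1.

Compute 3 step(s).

f(x) = x³ + 3x² + 6x + 2
x₀ = -2.89, x₁ = -0.1

Secant formula: x_{n+1} = x_n - f(x_n)(x_n - x_{n-1})/(f(x_n) - f(x_{n-1}))

Iteration 1:
  f(-2.890000) = -14.421269
  f(-0.100000) = 1.429000
  x_2 = -0.100000 - 1.429000×(-0.100000 - (-2.890000))/(1.429000 - (-14.421269))
       = -0.351536
Iteration 2:
  f(-0.100000) = 1.429000
  f(-0.351536) = 0.218076
  x_3 = -0.351536 - 0.218076×(-0.351536 - (-0.100000))/(0.218076 - 1.429000)
       = -0.396835
Iteration 3:
  f(-0.351536) = 0.218076
  f(-0.396835) = 0.028932
  x_4 = -0.396835 - 0.028932×(-0.396835 - (-0.351536))/(0.028932 - 0.218076)
       = -0.403764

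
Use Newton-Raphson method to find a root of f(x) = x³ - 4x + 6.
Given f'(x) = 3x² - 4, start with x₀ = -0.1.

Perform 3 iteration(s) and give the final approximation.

f(x) = x³ - 4x + 6
f'(x) = 3x² - 4
x₀ = -0.1

Newton-Raphson formula: x_{n+1} = x_n - f(x_n)/f'(x_n)

Iteration 1:
  f(-0.100000) = 6.399000
  f'(-0.100000) = -3.970000
  x_1 = -0.100000 - 6.399000/(-3.970000) = 1.511839
Iteration 2:
  f(1.511839) = 3.408189
  f'(1.511839) = 2.856970
  x_2 = 1.511839 - 3.408189/2.856970 = 0.318900
Iteration 3:
  f(0.318900) = 4.756830
  f'(0.318900) = -3.694908
  x_3 = 0.318900 - 4.756830/(-3.694908) = 1.606302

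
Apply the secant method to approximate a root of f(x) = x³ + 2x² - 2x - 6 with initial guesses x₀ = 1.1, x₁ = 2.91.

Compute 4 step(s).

f(x) = x³ + 2x² - 2x - 6
x₀ = 1.1, x₁ = 2.91

Secant formula: x_{n+1} = x_n - f(x_n)(x_n - x_{n-1})/(f(x_n) - f(x_{n-1}))

Iteration 1:
  f(1.100000) = -4.449000
  f(2.910000) = 29.758371
  x_2 = 2.910000 - 29.758371×(2.910000 - 1.100000)/(29.758371 - (-4.449000))
       = 1.335408
Iteration 2:
  f(2.910000) = 29.758371
  f(1.335408) = -2.722734
  x_3 = 1.335408 - (-2.722734)×(1.335408 - 2.910000)/(-2.722734 - 29.758371)
       = 1.467398
Iteration 3:
  f(1.335408) = -2.722734
  f(1.467398) = -1.468592
  x_4 = 1.467398 - (-1.468592)×(1.467398 - 1.335408)/(-1.468592 - (-2.722734))
       = 1.621958
Iteration 4:
  f(1.467398) = -1.468592
  f(1.621958) = 0.284548
  x_5 = 1.621958 - 0.284548×(1.621958 - 1.467398)/(0.284548 - (-1.468592))
       = 1.596872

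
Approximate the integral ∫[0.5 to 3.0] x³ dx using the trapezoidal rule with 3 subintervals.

f(x) = x³
a = 0.5, b = 3.0, n = 3
h = (b - a)/n = 0.833333

Trapezoidal rule: (h/2)[f(x₀) + 2f(x₁) + 2f(x₂) + ... + f(xₙ)]

x_0 = 0.5000, f(x_0) = 0.125000, coefficient = 1
x_1 = 1.3333, f(x_1) = 2.370370, coefficient = 2
x_2 = 2.1667, f(x_2) = 10.171296, coefficient = 2
x_3 = 3.0000, f(x_3) = 27.000000, coefficient = 1

I ≈ (0.833333/2) × 52.208333 = 21.753472
Exact value: 20.234375
Error: 1.519097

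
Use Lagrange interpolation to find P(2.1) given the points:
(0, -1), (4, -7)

Lagrange interpolation formula:
P(x) = Σ yᵢ × Lᵢ(x)
where Lᵢ(x) = Π_{j≠i} (x - xⱼ)/(xᵢ - xⱼ)

L_0(2.1) = (2.1 - 4)/(0 - 4) = 0.475000
L_1(2.1) = (2.1 - 0)/(4 - 0) = 0.525000

P(2.1) = (-1)×L_0(2.1) + (-7)×L_1(2.1)
P(2.1) = -4.150000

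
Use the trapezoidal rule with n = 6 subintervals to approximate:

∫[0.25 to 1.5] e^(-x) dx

f(x) = e^(-x)
a = 0.25, b = 1.5, n = 6
h = (b - a)/n = 0.208333

Trapezoidal rule: (h/2)[f(x₀) + 2f(x₁) + 2f(x₂) + ... + f(xₙ)]

x_0 = 0.2500, f(x_0) = 0.778801, coefficient = 1
x_1 = 0.4583, f(x_1) = 0.632337, coefficient = 2
x_2 = 0.6667, f(x_2) = 0.513417, coefficient = 2
x_3 = 0.8750, f(x_3) = 0.416862, coefficient = 2
x_4 = 1.0833, f(x_4) = 0.338465, coefficient = 2
x_5 = 1.2917, f(x_5) = 0.274812, coefficient = 2
x_6 = 1.5000, f(x_6) = 0.223130, coefficient = 1

I ≈ (0.208333/2) × 5.353718 = 0.557679
Exact value: 0.555671
Error: 0.002008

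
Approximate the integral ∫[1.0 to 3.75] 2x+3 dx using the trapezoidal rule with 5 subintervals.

f(x) = 2x+3
a = 1.0, b = 3.75, n = 5
h = (b - a)/n = 0.550000

Trapezoidal rule: (h/2)[f(x₀) + 2f(x₁) + 2f(x₂) + ... + f(xₙ)]

x_0 = 1.0000, f(x_0) = 5.000000, coefficient = 1
x_1 = 1.5500, f(x_1) = 6.100000, coefficient = 2
x_2 = 2.1000, f(x_2) = 7.200000, coefficient = 2
x_3 = 2.6500, f(x_3) = 8.300000, coefficient = 2
x_4 = 3.2000, f(x_4) = 9.400000, coefficient = 2
x_5 = 3.7500, f(x_5) = 10.500000, coefficient = 1

I ≈ (0.550000/2) × 77.500000 = 21.312500
Exact value: 21.312500
Error: 0.000000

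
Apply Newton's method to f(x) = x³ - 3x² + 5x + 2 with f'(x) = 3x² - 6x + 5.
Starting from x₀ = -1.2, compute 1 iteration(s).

f(x) = x³ - 3x² + 5x + 2
f'(x) = 3x² - 6x + 5
x₀ = -1.2

Newton-Raphson formula: x_{n+1} = x_n - f(x_n)/f'(x_n)

Iteration 1:
  f(-1.200000) = -10.048000
  f'(-1.200000) = 16.520000
  x_1 = -1.200000 - (-10.048000)/16.520000 = -0.591768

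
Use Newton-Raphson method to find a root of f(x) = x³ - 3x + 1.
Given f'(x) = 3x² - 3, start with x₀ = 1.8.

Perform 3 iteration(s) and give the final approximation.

f(x) = x³ - 3x + 1
f'(x) = 3x² - 3
x₀ = 1.8

Newton-Raphson formula: x_{n+1} = x_n - f(x_n)/f'(x_n)

Iteration 1:
  f(1.800000) = 1.432000
  f'(1.800000) = 6.720000
  x_1 = 1.800000 - 1.432000/6.720000 = 1.586905
Iteration 2:
  f(1.586905) = 0.235535
  f'(1.586905) = 4.554800
  x_2 = 1.586905 - 0.235535/4.554800 = 1.535193
Iteration 3:
  f(1.535193) = 0.012592
  f'(1.535193) = 4.070456
  x_3 = 1.535193 - 0.012592/4.070456 = 1.532100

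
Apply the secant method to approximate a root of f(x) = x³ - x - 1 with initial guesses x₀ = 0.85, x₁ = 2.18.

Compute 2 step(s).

f(x) = x³ - x - 1
x₀ = 0.85, x₁ = 2.18

Secant formula: x_{n+1} = x_n - f(x_n)(x_n - x_{n-1})/(f(x_n) - f(x_{n-1}))

Iteration 1:
  f(0.850000) = -1.235875
  f(2.180000) = 7.180232
  x_2 = 2.180000 - 7.180232×(2.180000 - 0.850000)/(7.180232 - (-1.235875))
       = 1.045306
Iteration 2:
  f(2.180000) = 7.180232
  f(1.045306) = -0.903138
  x_3 = 1.045306 - (-0.903138)×(1.045306 - 2.180000)/(-0.903138 - 7.180232)
       = 1.172083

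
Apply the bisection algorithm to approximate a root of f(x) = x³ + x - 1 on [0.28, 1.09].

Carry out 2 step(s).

f(x) = x³ + x - 1
Initial interval: [0.28, 1.09]

Iteration 1:
  c_1 = (0.280000 + 1.090000)/2 = 0.685000
  f(c_1) = f(0.685000) = 0.006419
  f(a) × f(c) < 0, new interval: [0.280000, 0.685000]
Iteration 2:
  c_2 = (0.280000 + 0.685000)/2 = 0.482500
  f(c_2) = f(0.482500) = -0.405171
  f(a) × f(c) ≥ 0, new interval: [0.482500, 0.685000]

After 2 iteration(s), the approximation is c_2 = 0.482500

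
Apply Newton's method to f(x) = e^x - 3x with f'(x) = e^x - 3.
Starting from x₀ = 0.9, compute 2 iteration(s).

f(x) = e^x - 3x
f'(x) = e^x - 3
x₀ = 0.9

Newton-Raphson formula: x_{n+1} = x_n - f(x_n)/f'(x_n)

Iteration 1:
  f(0.900000) = -0.240397
  f'(0.900000) = -0.540397
  x_1 = 0.900000 - (-0.240397)/(-0.540397) = 0.455148
Iteration 2:
  f(0.455148) = 0.210963
  f'(0.455148) = -1.423594
  x_2 = 0.455148 - 0.210963/(-1.423594) = 0.603338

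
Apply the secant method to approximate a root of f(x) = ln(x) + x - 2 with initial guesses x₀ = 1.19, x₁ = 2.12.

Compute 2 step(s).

f(x) = ln(x) + x - 2
x₀ = 1.19, x₁ = 2.12

Secant formula: x_{n+1} = x_n - f(x_n)(x_n - x_{n-1})/(f(x_n) - f(x_{n-1}))

Iteration 1:
  f(1.190000) = -0.636047
  f(2.120000) = 0.871416
  x_2 = 2.120000 - 0.871416×(2.120000 - 1.190000)/(0.871416 - (-0.636047))
       = 1.582397
Iteration 2:
  f(2.120000) = 0.871416
  f(1.582397) = 0.041337
  x_3 = 1.582397 - 0.041337×(1.582397 - 2.120000)/(0.041337 - 0.871416)
       = 1.555624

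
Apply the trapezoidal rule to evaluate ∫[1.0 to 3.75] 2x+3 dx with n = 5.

f(x) = 2x+3
a = 1.0, b = 3.75, n = 5
h = (b - a)/n = 0.550000

Trapezoidal rule: (h/2)[f(x₀) + 2f(x₁) + 2f(x₂) + ... + f(xₙ)]

x_0 = 1.0000, f(x_0) = 5.000000, coefficient = 1
x_1 = 1.5500, f(x_1) = 6.100000, coefficient = 2
x_2 = 2.1000, f(x_2) = 7.200000, coefficient = 2
x_3 = 2.6500, f(x_3) = 8.300000, coefficient = 2
x_4 = 3.2000, f(x_4) = 9.400000, coefficient = 2
x_5 = 3.7500, f(x_5) = 10.500000, coefficient = 1

I ≈ (0.550000/2) × 77.500000 = 21.312500
Exact value: 21.312500
Error: 0.000000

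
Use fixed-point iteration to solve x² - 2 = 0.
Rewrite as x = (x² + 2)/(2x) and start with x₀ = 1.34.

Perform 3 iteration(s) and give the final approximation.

Equation: x² - 2 = 0
Fixed-point form: x = (x² + 2)/(2x)
x₀ = 1.34

x_1 = g(1.340000) = 1.416269
x_2 = g(1.416269) = 1.414215
x_3 = g(1.414215) = 1.414214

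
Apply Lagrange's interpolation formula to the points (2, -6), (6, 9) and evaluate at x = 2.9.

Lagrange interpolation formula:
P(x) = Σ yᵢ × Lᵢ(x)
where Lᵢ(x) = Π_{j≠i} (x - xⱼ)/(xᵢ - xⱼ)

L_0(2.9) = (2.9 - 6)/(2 - 6) = 0.775000
L_1(2.9) = (2.9 - 2)/(6 - 2) = 0.225000

P(2.9) = (-6)×L_0(2.9) + 9×L_1(2.9)
P(2.9) = -2.625000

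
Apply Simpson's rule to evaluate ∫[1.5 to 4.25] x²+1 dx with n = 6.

f(x) = x²+1
a = 1.5, b = 4.25, n = 6
h = (b - a)/n = 0.458333

Simpson's rule: (h/3)[f(x₀) + 4f(x₁) + 2f(x₂) + ... + f(xₙ)]

x_0 = 1.5000, f(x_0) = 3.250000, coefficient = 1
x_1 = 1.9583, f(x_1) = 4.835069, coefficient = 4
x_2 = 2.4167, f(x_2) = 6.840278, coefficient = 2
x_3 = 2.8750, f(x_3) = 9.265625, coefficient = 4
x_4 = 3.3333, f(x_4) = 12.111111, coefficient = 2
x_5 = 3.7917, f(x_5) = 15.376736, coefficient = 4
x_6 = 4.2500, f(x_6) = 19.062500, coefficient = 1

I ≈ (0.458333/3) × 178.125000 = 27.213542
Exact value: 27.213542
Error: 0.000000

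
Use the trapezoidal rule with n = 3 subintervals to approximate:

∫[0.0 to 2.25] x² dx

f(x) = x²
a = 0.0, b = 2.25, n = 3
h = (b - a)/n = 0.750000

Trapezoidal rule: (h/2)[f(x₀) + 2f(x₁) + 2f(x₂) + ... + f(xₙ)]

x_0 = 0.0000, f(x_0) = 0.000000, coefficient = 1
x_1 = 0.7500, f(x_1) = 0.562500, coefficient = 2
x_2 = 1.5000, f(x_2) = 2.250000, coefficient = 2
x_3 = 2.2500, f(x_3) = 5.062500, coefficient = 1

I ≈ (0.750000/2) × 10.687500 = 4.007812
Exact value: 3.796875
Error: 0.210938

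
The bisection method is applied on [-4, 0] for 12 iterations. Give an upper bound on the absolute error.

Bisection error bound: |error| ≤ (b-a)/2^n
|error| ≤ (0 - (-4))/2^12 = 4/2^12
|error| ≤ 0.0009765625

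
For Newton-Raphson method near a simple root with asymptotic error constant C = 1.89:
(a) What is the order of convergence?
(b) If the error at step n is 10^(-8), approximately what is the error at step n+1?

(a) Newton-Raphson has quadratic (order 2) convergence near simple roots.
    This means |e_{n+1}| ≈ C|e_n|².

(b) With |e_n| = 10^(-8) and C = 1.89:
    |e_{n+1}| ≈ 1.89 × (10^(-8))² = 1.89 × 10^(-16)

(a) 2 (quadratic); (b) |e_{n+1}| ≈ 1.890e-16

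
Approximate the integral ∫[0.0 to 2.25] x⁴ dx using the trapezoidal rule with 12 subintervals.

f(x) = x⁴
a = 0.0, b = 2.25, n = 12
h = (b - a)/n = 0.187500

Trapezoidal rule: (h/2)[f(x₀) + 2f(x₁) + 2f(x₂) + ... + f(xₙ)]

x_0 = 0.0000, f(x_0) = 0.000000, coefficient = 1
x_1 = 0.1875, f(x_1) = 0.001236, coefficient = 2
x_2 = 0.3750, f(x_2) = 0.019775, coefficient = 2
x_3 = 0.5625, f(x_3) = 0.100113, coefficient = 2
x_4 = 0.7500, f(x_4) = 0.316406, coefficient = 2
x_5 = 0.9375, f(x_5) = 0.772476, coefficient = 2
x_6 = 1.1250, f(x_6) = 1.601807, coefficient = 2
x_7 = 1.3125, f(x_7) = 2.967545, coefficient = 2
x_8 = 1.5000, f(x_8) = 5.062500, coefficient = 2
x_9 = 1.6875, f(x_9) = 8.109146, coefficient = 2
x_10 = 1.8750, f(x_10) = 12.359619, coefficient = 2
x_11 = 2.0625, f(x_11) = 18.095718, coefficient = 2
x_12 = 2.2500, f(x_12) = 25.628906, coefficient = 1

I ≈ (0.187500/2) × 124.441589 = 11.666399
Exact value: 11.533008
Error: 0.133391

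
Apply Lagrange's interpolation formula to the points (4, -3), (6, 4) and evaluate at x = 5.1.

Lagrange interpolation formula:
P(x) = Σ yᵢ × Lᵢ(x)
where Lᵢ(x) = Π_{j≠i} (x - xⱼ)/(xᵢ - xⱼ)

L_0(5.1) = (5.1 - 6)/(4 - 6) = 0.450000
L_1(5.1) = (5.1 - 4)/(6 - 4) = 0.550000

P(5.1) = (-3)×L_0(5.1) + 4×L_1(5.1)
P(5.1) = 0.850000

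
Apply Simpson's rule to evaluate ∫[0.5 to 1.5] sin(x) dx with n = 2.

f(x) = sin(x)
a = 0.5, b = 1.5, n = 2
h = (b - a)/n = 0.500000

Simpson's rule: (h/3)[f(x₀) + 4f(x₁) + 2f(x₂) + ... + f(xₙ)]

x_0 = 0.5000, f(x_0) = 0.479426, coefficient = 1
x_1 = 1.0000, f(x_1) = 0.841471, coefficient = 4
x_2 = 1.5000, f(x_2) = 0.997495, coefficient = 1

I ≈ (0.500000/3) × 4.842804 = 0.807134
Exact value: 0.806845
Error: 0.000289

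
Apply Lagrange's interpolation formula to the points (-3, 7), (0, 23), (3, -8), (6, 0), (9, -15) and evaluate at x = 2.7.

Lagrange interpolation formula:
P(x) = Σ yᵢ × Lᵢ(x)
where Lᵢ(x) = Π_{j≠i} (x - xⱼ)/(xᵢ - xⱼ)

L_0(2.7) = (2.7 - 0)/(-3 - 0) × (2.7 - 3)/(-3 - 3) × (2.7 - 6)/(-3 - 6) × (2.7 - 9)/(-3 - 9) = -0.008662
L_1(2.7) = (2.7 - (-3))/(0 - (-3)) × (2.7 - 3)/(0 - 3) × (2.7 - 6)/(0 - 6) × (2.7 - 9)/(0 - 9) = 0.073150
L_2(2.7) = (2.7 - (-3))/(3 - (-3)) × (2.7 - 0)/(3 - 0) × (2.7 - 6)/(3 - 6) × (2.7 - 9)/(3 - 9) = 0.987525
L_3(2.7) = (2.7 - (-3))/(6 - (-3)) × (2.7 - 0)/(6 - 0) × (2.7 - 3)/(6 - 3) × (2.7 - 9)/(6 - 9) = -0.059850
L_4(2.7) = (2.7 - (-3))/(9 - (-3)) × (2.7 - 0)/(9 - 0) × (2.7 - 3)/(9 - 3) × (2.7 - 6)/(9 - 6) = 0.007837

P(2.7) = 7×L_0(2.7) + 23×L_1(2.7) + (-8)×L_2(2.7) + 0×L_3(2.7) + (-15)×L_4(2.7)
P(2.7) = -6.395950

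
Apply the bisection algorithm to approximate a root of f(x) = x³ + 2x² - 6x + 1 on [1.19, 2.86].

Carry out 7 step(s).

f(x) = x³ + 2x² - 6x + 1
Initial interval: [1.19, 2.86]

Iteration 1:
  c_1 = (1.190000 + 2.860000)/2 = 2.025000
  f(c_1) = f(2.025000) = 5.355016
  f(a) × f(c) < 0, new interval: [1.190000, 2.025000]
Iteration 2:
  c_2 = (1.190000 + 2.025000)/2 = 1.607500
  f(c_2) = f(1.607500) = 0.676983
  f(a) × f(c) < 0, new interval: [1.190000, 1.607500]
Iteration 3:
  c_3 = (1.190000 + 1.607500)/2 = 1.398750
  f(c_3) = f(1.398750) = -0.742840
  f(a) × f(c) ≥ 0, new interval: [1.398750, 1.607500]
Iteration 4:
  c_4 = (1.398750 + 1.607500)/2 = 1.503125
  f(c_4) = f(1.503125) = -0.103843
  f(a) × f(c) ≥ 0, new interval: [1.503125, 1.607500]
Iteration 5:
  c_5 = (1.503125 + 1.607500)/2 = 1.555312
  f(c_5) = f(1.555312) = 0.268415
  f(a) × f(c) < 0, new interval: [1.503125, 1.555312]
Iteration 6:
  c_6 = (1.503125 + 1.555312)/2 = 1.529219
  f(c_6) = f(1.529219) = 0.077801
  f(a) × f(c) < 0, new interval: [1.503125, 1.529219]
Iteration 7:
  c_7 = (1.503125 + 1.529219)/2 = 1.516172
  f(c_7) = f(1.516172) = -0.014136
  f(a) × f(c) ≥ 0, new interval: [1.516172, 1.529219]

After 7 iteration(s), the approximation is c_7 = 1.516172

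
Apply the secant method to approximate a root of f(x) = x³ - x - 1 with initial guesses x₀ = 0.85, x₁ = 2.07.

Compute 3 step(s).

f(x) = x³ - x - 1
x₀ = 0.85, x₁ = 2.07

Secant formula: x_{n+1} = x_n - f(x_n)(x_n - x_{n-1})/(f(x_n) - f(x_{n-1}))

Iteration 1:
  f(0.850000) = -1.235875
  f(2.070000) = 5.799743
  x_2 = 2.070000 - 5.799743×(2.070000 - 0.850000)/(5.799743 - (-1.235875))
       = 1.064305
Iteration 2:
  f(2.070000) = 5.799743
  f(1.064305) = -0.858719
  x_3 = 1.064305 - (-0.858719)×(1.064305 - 2.070000)/(-0.858719 - 5.799743)
       = 1.194006
Iteration 3:
  f(1.064305) = -0.858719
  f(1.194006) = -0.491771
  x_4 = 1.194006 - (-0.491771)×(1.194006 - 1.064305)/(-0.491771 - (-0.858719))
       = 1.367827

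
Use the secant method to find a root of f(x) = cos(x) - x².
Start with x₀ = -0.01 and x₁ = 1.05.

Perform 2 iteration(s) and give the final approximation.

f(x) = cos(x) - x²
x₀ = -0.01, x₁ = 1.05

Secant formula: x_{n+1} = x_n - f(x_n)(x_n - x_{n-1})/(f(x_n) - f(x_{n-1}))

Iteration 1:
  f(-0.010000) = 0.999850
  f(1.050000) = -0.604929
  x_2 = 1.050000 - (-0.604929)×(1.050000 - (-0.010000))/(-0.604929 - 0.999850)
       = 0.650428
Iteration 2:
  f(1.050000) = -0.604929
  f(0.650428) = 0.372768
  x_3 = 0.650428 - 0.372768×(0.650428 - 1.050000)/(0.372768 - (-0.604929))
       = 0.802773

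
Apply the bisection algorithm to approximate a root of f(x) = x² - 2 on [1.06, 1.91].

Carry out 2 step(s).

f(x) = x² - 2
Initial interval: [1.06, 1.91]

Iteration 1:
  c_1 = (1.060000 + 1.910000)/2 = 1.485000
  f(c_1) = f(1.485000) = 0.205225
  f(a) × f(c) < 0, new interval: [1.060000, 1.485000]
Iteration 2:
  c_2 = (1.060000 + 1.485000)/2 = 1.272500
  f(c_2) = f(1.272500) = -0.380744
  f(a) × f(c) ≥ 0, new interval: [1.272500, 1.485000]

After 2 iteration(s), the approximation is c_2 = 1.272500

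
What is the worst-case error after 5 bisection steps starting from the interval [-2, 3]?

Bisection error bound: |error| ≤ (b-a)/2^n
|error| ≤ (3 - (-2))/2^5 = 5/2^5
|error| ≤ 0.1562500000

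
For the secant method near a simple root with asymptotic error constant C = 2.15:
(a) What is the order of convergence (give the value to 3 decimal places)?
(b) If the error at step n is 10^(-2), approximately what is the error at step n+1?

(a) Secant method has superlinear convergence with order φ = (1+√5)/2 ≈ 1.618.
    This means |e_{n+1}| ≈ C|e_n|^1.618.

(b) With |e_n| = 10^(-2) and C = 2.15:
    |e_{n+1}| ≈ 2.15 × (10^(-2))^1.618 = 2.15 × 10^(-3.24)

(a) ≈ 1.618 (golden ratio); (b) |e_{n+1}| ≈ 1.248e-03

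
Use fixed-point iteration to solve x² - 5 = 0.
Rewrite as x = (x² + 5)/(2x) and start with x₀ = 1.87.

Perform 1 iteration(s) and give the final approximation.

Equation: x² - 5 = 0
Fixed-point form: x = (x² + 5)/(2x)
x₀ = 1.87

x_1 = g(1.870000) = 2.271898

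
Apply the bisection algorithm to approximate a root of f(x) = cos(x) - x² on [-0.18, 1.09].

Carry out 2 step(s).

f(x) = cos(x) - x²
Initial interval: [-0.18, 1.09]

Iteration 1:
  c_1 = (-0.180000 + 1.090000)/2 = 0.455000
  f(c_1) = f(0.455000) = 0.691236
  f(a) × f(c) ≥ 0, new interval: [0.455000, 1.090000]
Iteration 2:
  c_2 = (0.455000 + 1.090000)/2 = 0.772500
  f(c_2) = f(0.772500) = 0.119412
  f(a) × f(c) ≥ 0, new interval: [0.772500, 1.090000]

After 2 iteration(s), the approximation is c_2 = 0.772500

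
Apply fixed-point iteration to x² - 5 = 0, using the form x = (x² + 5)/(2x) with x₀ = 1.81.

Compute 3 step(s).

Equation: x² - 5 = 0
Fixed-point form: x = (x² + 5)/(2x)
x₀ = 1.81

x_1 = g(1.810000) = 2.286215
x_2 = g(2.286215) = 2.236618
x_3 = g(2.236618) = 2.236068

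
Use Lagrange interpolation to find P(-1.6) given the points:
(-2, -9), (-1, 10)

Lagrange interpolation formula:
P(x) = Σ yᵢ × Lᵢ(x)
where Lᵢ(x) = Π_{j≠i} (x - xⱼ)/(xᵢ - xⱼ)

L_0(-1.6) = (-1.6 - (-1))/(-2 - (-1)) = 0.600000
L_1(-1.6) = (-1.6 - (-2))/(-1 - (-2)) = 0.400000

P(-1.6) = (-9)×L_0(-1.6) + 10×L_1(-1.6)
P(-1.6) = -1.400000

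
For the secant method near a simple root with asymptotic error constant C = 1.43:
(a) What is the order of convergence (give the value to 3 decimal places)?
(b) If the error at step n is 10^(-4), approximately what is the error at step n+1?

(a) Secant method has superlinear convergence with order φ = (1+√5)/2 ≈ 1.618.
    This means |e_{n+1}| ≈ C|e_n|^1.618.

(b) With |e_n| = 10^(-4) and C = 1.43:
    |e_{n+1}| ≈ 1.43 × (10^(-4))^1.618 = 1.43 × 10^(-6.47)

(a) ≈ 1.618 (golden ratio); (b) |e_{n+1}| ≈ 4.822e-07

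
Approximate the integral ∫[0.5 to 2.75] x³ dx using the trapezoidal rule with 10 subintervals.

f(x) = x³
a = 0.5, b = 2.75, n = 10
h = (b - a)/n = 0.225000

Trapezoidal rule: (h/2)[f(x₀) + 2f(x₁) + 2f(x₂) + ... + f(xₙ)]

x_0 = 0.5000, f(x_0) = 0.125000, coefficient = 1
x_1 = 0.7250, f(x_1) = 0.381078, coefficient = 2
x_2 = 0.9500, f(x_2) = 0.857375, coefficient = 2
x_3 = 1.1750, f(x_3) = 1.622234, coefficient = 2
x_4 = 1.4000, f(x_4) = 2.744000, coefficient = 2
x_5 = 1.6250, f(x_5) = 4.291016, coefficient = 2
x_6 = 1.8500, f(x_6) = 6.331625, coefficient = 2
x_7 = 2.0750, f(x_7) = 8.934172, coefficient = 2
x_8 = 2.3000, f(x_8) = 12.167000, coefficient = 2
x_9 = 2.5250, f(x_9) = 16.098453, coefficient = 2
x_10 = 2.7500, f(x_10) = 20.796875, coefficient = 1

I ≈ (0.225000/2) × 127.775781 = 14.374775
Exact value: 14.282227
Error: 0.092549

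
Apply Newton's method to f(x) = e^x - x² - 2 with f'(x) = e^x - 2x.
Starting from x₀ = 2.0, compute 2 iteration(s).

f(x) = e^x - x² - 2
f'(x) = e^x - 2x
x₀ = 2.0

Newton-Raphson formula: x_{n+1} = x_n - f(x_n)/f'(x_n)

Iteration 1:
  f(2.000000) = 1.389056
  f'(2.000000) = 3.389056
  x_1 = 2.000000 - 1.389056/3.389056 = 1.590135
Iteration 2:
  f(1.590135) = 0.375881
  f'(1.590135) = 1.724140
  x_2 = 1.590135 - 0.375881/1.724140 = 1.372124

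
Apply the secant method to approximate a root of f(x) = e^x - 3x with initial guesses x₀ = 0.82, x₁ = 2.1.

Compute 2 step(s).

f(x) = e^x - 3x
x₀ = 0.82, x₁ = 2.1

Secant formula: x_{n+1} = x_n - f(x_n)(x_n - x_{n-1})/(f(x_n) - f(x_{n-1}))

Iteration 1:
  f(0.820000) = -0.189500
  f(2.100000) = 1.866170
  x_2 = 2.100000 - 1.866170×(2.100000 - 0.820000)/(1.866170 - (-0.189500))
       = 0.937996
Iteration 2:
  f(2.100000) = 1.866170
  f(0.937996) = -0.259132
  x_3 = 0.937996 - (-0.259132)×(0.937996 - 2.100000)/(-0.259132 - 1.866170)
       = 1.079675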